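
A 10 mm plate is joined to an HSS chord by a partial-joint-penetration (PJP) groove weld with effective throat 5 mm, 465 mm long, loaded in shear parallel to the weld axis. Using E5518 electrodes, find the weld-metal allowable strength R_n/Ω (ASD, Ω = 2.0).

E55XX → F_EXX = 550 MPa.
Effective throat (given) t_e = 5 mm.
A_we = 5 × 465 = 2325 mm².
F_nw = 0.6 F_EXX = 330 MPa.
R_n/Ω = (330 × 2325) / 2.0 × 10⁻³ = 383.6 kN.

R_n/Ω ≈ 384 kN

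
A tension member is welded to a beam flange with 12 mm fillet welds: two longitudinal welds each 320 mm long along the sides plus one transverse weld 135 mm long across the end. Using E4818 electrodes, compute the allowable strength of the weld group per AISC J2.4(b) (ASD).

E48XX → F_EXX = 480 MPa.
t_e = 0.707 × 12 = 8.484 mm.
R_nwl = 0.6 × 480 × 8.484 × 640 × 10⁻³ = 1564 kN (longitudinal, 2 welds).
R_nwt = 0.6 × 480 × 8.484 × 135 × 10⁻³ = 329.9 kN (transverse, base value).
(i) R_nwl + R_nwt = 1894 kN; (ii) 0.85 R_nwl + 1.5 R_nwt = 1824 kN.
R_n = max = 1894 kN [governs: (i)]; R_n/Ω = 946.8 kN.

R_n/Ω ≈ 947 kN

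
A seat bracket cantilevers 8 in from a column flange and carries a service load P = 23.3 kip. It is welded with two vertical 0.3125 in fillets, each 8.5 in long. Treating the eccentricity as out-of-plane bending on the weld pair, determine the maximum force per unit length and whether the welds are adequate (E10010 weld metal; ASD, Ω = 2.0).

E100XX → F_EXX = 100 ksi.
L_w = 2 × 8.5 = 17 in; section modulus (unit throat) S = 2 × L²/6 = 24.08 in².
Direct shear f_v = P/L_w = 23.3/17 = 1.371 kip/in.
Moment M = P × e = 23.3 × 8 = 186.4 kip·in; bending f_b = M/S = 7.74 kip/in.
f_max = √(f_v² + f_b²) = √(1.371² + 7.74²) = 7.86 kip/in.
r_n/Ω = (1/2.0) × 0.6 × 100 × (0.707 × 0.3125) = 6.628 kip/in → NOT adequate.

f_max ≈ 7.86 kip/in; NOT adequate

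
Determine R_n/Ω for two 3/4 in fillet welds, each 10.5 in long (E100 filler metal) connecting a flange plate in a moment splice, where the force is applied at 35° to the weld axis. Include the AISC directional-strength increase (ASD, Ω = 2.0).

E100XX → F_EXX = 100 ksi.
t_e = 0.707 × 0.75 = 0.5302 in; A_we = 0.5302 × 21 = 11.14 in².
Directional factor: 1.0 + 0.5 sin^1.5(35°) = 1.217.
F_nw = 0.6 × 100 × 1.217 = 73.03 ksi.
R_n/Ω = (73.03 × 11.14) / 2.0 = 406.6 kip.

R_n/Ω ≈ 407 kip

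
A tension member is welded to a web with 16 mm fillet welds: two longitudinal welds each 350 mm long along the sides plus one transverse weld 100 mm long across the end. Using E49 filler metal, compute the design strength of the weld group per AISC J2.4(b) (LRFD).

E49XX → F_EXX = 490 MPa.
t_e = 0.707 × 16 = 11.31 mm.
R_nwl = 0.6 × 490 × 11.31 × 700 × 10⁻³ = 2328 kN (longitudinal, 2 welds).
R_nwt = 0.6 × 490 × 11.31 × 100 × 10⁻³ = 332.6 kN (transverse, base value).
(i) R_nwl + R_nwt = 2661 kN; (ii) 0.85 R_nwl + 1.5 R_nwt = 2478 kN.
R_n = max = 2661 kN [governs: (i)]; φR_n = 1995 kN.

φR_n ≈ 2000 kN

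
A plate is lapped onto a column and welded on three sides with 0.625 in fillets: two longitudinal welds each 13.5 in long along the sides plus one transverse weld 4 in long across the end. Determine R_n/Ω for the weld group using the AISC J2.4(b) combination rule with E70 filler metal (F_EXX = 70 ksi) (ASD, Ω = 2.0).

t_e = 0.707 × 0.625 = 0.4419 in.
R_nwl = 0.6 × 70 × 0.4419 × 27 = 501.1 kips (longitudinal, 2 welds).
R_nwt = 0.6 × 70 × 0.4419 × 4 = 74.23 kips (transverse, base value).
(i) R_nwl + R_nwt = 575.3 kips; (ii) 0.85 R_nwl + 1.5 R_nwt = 537.3 kips.
R_n = max = 575.3 kips [governs: (i)]; R_n/Ω = 287.7 kips.

R_n/Ω ≈ 288 kips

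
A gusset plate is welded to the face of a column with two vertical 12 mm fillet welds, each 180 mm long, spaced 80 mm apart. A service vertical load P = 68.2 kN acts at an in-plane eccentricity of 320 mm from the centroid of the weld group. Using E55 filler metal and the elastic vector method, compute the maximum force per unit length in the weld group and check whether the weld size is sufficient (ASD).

E55XX → F_EXX = 550 MPa.
Total weld length L_w = 360 mm. Treat welds as unit-width lines.
Polar moment about centroid: J = 2[d³/12 + d(b/2)²] = 2[180³/12 + 180×40²] = 1548000 mm³.
Direct shear f_v = P/L_w = 68.2×10³ / 360 = 189.4 N/mm (vertical).
Torsion M = P·e = 68.2×10³ × 320 = 21824000 N·mm.
Critical point at (x, y) = (40, 90) from centroid. f_tx = M·y/J = 1269 N/mm; f_ty = M·x/J = 563.9 N/mm.
Resultant f_max = √[f_tx² + (f_v + f_ty)²] = √[1269² + (189.4 + 563.9)²] = 1476 N/mm.
Capacity per unit length: r_n/Ω = (1/2.0) × 0.6 × 550 × (0.707 × 12) = 1400 N/mm.
1476 > 1400 → NOT adequate.

f_max ≈ 1480 N/mm; NOT adequate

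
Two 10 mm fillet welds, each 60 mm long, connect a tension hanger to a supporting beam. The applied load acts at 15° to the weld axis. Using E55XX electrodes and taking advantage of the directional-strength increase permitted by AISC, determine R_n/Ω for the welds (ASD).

R_n/Ω ≈ 149 kN

E55XX → F_EXX = 550 MPa.
t_e = 0.707 × 10 = 7.07 mm; A_we = 7.07 × 120 = 848.4 mm².
Directional factor: 1.0 + 0.5 sin^1.5(15°) = 1.066.
F_nw = 0.6 × 550 × 1.066 = 351.7 MPa.
R_n/Ω = (351.7 × 848.4) / 2.0 × 10⁻³ = 149.2 kN.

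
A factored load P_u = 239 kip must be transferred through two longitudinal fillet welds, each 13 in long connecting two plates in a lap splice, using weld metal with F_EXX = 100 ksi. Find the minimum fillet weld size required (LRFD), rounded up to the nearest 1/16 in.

w = 5/16 in

Total weld length L = 26 in.
Required throat t_e = P_u / (φ × 0.6 F_EXX × L) = 239 / (0.75 × 0.6 × 100 × 26) = 0.2043 in.
Required leg w = t_e / 0.707 = 0.2889 in → use 5/16 in.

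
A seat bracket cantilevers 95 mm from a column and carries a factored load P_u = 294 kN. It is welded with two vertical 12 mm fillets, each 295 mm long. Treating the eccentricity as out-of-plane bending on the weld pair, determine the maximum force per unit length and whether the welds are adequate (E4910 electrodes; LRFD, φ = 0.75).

E49XX → F_EXX = 490 MPa.
L_w = 2 × 295 = 590 mm; section modulus (unit throat) S = 2 × L²/6 = 29010 mm².
Direct shear f_v = P/L_w = 294×10³/590 = 498.3 N/mm.
Moment M = P × e = 294×10³ × 95 = 27930000 N·mm; bending f_b = M/S = 962.8 N/mm.
f_max = √(f_v² + f_b²) = √(498.3² + 962.8²) = 1084 N/mm.
φr_n = 0.75 × 0.6 × 490 × (0.707 × 12) = 1871 N/mm → adequate.

f_max ≈ 1080 N/mm; adequate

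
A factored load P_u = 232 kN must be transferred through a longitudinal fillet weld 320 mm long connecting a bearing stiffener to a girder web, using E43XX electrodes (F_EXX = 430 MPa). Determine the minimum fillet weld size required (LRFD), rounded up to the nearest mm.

w = 6 mm

Total weld length L = 320 mm.
Required throat t_e = P_u / (φ × 0.6 F_EXX × L) = 232 / (0.75 × 0.6 × 430 × 320 × 10⁻³) = 3.747 mm.
Required leg w = t_e / 0.707 = 5.3 mm → use 6 mm.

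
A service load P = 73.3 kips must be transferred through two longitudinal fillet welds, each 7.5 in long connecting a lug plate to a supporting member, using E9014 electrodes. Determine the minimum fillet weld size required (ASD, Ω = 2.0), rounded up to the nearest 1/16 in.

E90XX → F_EXX = 90 ksi.
Total weld length L = 15 in.
Required throat t_e = P × Ω / (0.6 F_EXX × L) = 73.3 × 2.0 / (0.6 × 90 × 15) = 0.181 in.
Required leg w = t_e / 0.707 = 0.256 in → use 5/16 in.

w = 5/16 in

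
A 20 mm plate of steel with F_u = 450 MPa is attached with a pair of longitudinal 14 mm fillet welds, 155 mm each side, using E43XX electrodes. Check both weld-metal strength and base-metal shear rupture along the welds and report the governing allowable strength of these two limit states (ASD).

R_n/Ω ≈ 396 kN (weld metal governs)

E43XX → F_EXX = 430 MPa.
t_e = 0.707 × 14 = 9.898 mm; L = 310 mm.
Weld metal: R_n/Ω = (1/2.0) × 0.6 × 430 × 9.898 × 310 × 10⁻³ = 395.8 kN.
Base metal (shear rupture): R_n/Ω = (1/2.0) × 0.6 × 450 × 20 × 310 × 10⁻³ = 837 kN.
Governing: weld metal.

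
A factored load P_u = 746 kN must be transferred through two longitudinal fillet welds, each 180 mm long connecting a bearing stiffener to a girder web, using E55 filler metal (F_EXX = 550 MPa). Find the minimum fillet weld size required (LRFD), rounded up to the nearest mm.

Total weld length L = 360 mm.
Required throat t_e = P_u / (φ × 0.6 F_EXX × L) = 746 / (0.75 × 0.6 × 550 × 360 × 10⁻³) = 8.373 mm.
Required leg w = t_e / 0.707 = 11.84 mm → use 12 mm.

w = 12 mm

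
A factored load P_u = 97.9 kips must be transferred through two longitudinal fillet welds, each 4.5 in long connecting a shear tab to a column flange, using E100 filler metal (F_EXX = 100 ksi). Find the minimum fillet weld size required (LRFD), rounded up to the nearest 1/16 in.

w = 3/8 in

Total weld length L = 9 in.
Required throat t_e = P_u / (φ × 0.6 F_EXX × L) = 97.9 / (0.75 × 0.6 × 100 × 9) = 0.2417 in.
Required leg w = t_e / 0.707 = 0.3419 in → use 3/8 in.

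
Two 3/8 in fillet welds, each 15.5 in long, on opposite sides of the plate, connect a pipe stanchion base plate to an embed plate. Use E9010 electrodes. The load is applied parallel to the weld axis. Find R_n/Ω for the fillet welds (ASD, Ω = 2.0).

R_n/Ω ≈ 222 kips

E90XX → F_EXX = 90 ksi.
Effective throat t_e = 0.707 × 0.375 = 0.2651 in.
Total length L = 31 in; A_we = 0.2651 × 31 = 8.219 in².
F_nw = 0.6 F_EXX = 0.6 × 90 = 54 ksi.
R_n = 54 × 8.219 = 443.8 kips; R_n/Ω = 443.8/2.0 = 221.9 kips.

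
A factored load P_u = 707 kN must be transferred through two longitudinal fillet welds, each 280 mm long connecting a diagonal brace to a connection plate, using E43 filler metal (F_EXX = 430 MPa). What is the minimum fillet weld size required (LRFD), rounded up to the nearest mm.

Total weld length L = 560 mm.
Required throat t_e = P_u / (φ × 0.6 F_EXX × L) = 707 / (0.75 × 0.6 × 430 × 560 × 10⁻³) = 6.525 mm.
Required leg w = t_e / 0.707 = 9.228 mm → use 10 mm.

w = 10 mm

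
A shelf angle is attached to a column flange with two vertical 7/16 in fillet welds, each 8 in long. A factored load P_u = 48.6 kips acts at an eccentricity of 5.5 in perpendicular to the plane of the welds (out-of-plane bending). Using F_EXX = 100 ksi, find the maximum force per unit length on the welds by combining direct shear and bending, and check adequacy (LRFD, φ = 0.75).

f_max ≈ 12.9 kip/in; adequate

L_w = 2 × 8 = 16 in; section modulus (unit throat) S = 2 × L²/6 = 21.33 in².
Direct shear f_v = P/L_w = 48.6/16 = 3.038 kip/in.
Moment M = P × e = 48.6 × 5.5 = 267.3 kip·in; bending f_b = M/S = 12.53 kip/in.
f_max = √(f_v² + f_b²) = √(3.038² + 12.53²) = 12.89 kip/in.
φr_n = 0.75 × 0.6 × 100 × (0.707 × 0.4375) = 13.92 kip/in → adequate.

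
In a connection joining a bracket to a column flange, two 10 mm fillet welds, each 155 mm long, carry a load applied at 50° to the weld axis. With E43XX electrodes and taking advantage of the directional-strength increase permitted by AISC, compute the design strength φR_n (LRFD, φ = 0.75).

φR_n ≈ 566 kN

E43XX → F_EXX = 430 MPa.
t_e = 0.707 × 10 = 7.07 mm; A_we = 7.07 × 310 = 2192 mm².
Directional factor: 1.0 + 0.5 sin^1.5(50°) = 1.335.
F_nw = 0.6 × 430 × 1.335 = 344.5 MPa.
φR_n = 0.75 × 344.5 × 2192 × 10⁻³ = 566.3 kN.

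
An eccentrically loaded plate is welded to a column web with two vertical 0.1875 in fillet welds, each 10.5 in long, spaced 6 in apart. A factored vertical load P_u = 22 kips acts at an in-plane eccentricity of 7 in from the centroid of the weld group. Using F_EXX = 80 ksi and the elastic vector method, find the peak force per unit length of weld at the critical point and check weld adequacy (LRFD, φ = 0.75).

Total weld length L_w = 21 in. Treat welds as unit-width lines.
Polar moment about centroid: J = 2[d³/12 + d(b/2)²] = 2[10.5³/12 + 10.5×3²] = 381.9 in³.
Direct shear f_v = P/L_w = 22 / 21 = 1.048 kip/in (vertical).
Torsion M = P·e = 22 × 7 = 154 kip·in.
Critical point at (x, y) = (3, 5.25) from centroid. f_tx = M·y/J = 2.117 kip/in; f_ty = M·x/J = 1.21 kip/in.
Resultant f_max = √[f_tx² + (f_v + f_ty)²] = √[2.117² + (1.048 + 1.21)²] = 3.095 kip/in.
Capacity per unit length: φr_n = 0.75 × 0.6 × 80 × (0.707 × 0.1875) = 4.772 kip/in.
3.095 ≤ 4.772 → adequate.

f_max ≈ 3.09 kip/in; adequate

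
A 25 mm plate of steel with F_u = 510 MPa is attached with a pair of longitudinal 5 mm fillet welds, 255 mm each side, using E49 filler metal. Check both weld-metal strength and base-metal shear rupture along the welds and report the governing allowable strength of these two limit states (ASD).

E49XX → F_EXX = 490 MPa.
t_e = 0.707 × 5 = 3.535 mm; L = 510 mm.
Weld metal: R_n/Ω = (1/2.0) × 0.6 × 490 × 3.535 × 510 × 10⁻³ = 265 kN.
Base metal (shear rupture): R_n/Ω = (1/2.0) × 0.6 × 510 × 25 × 510 × 10⁻³ = 1951 kN.
Governing: weld metal.

R_n/Ω ≈ 265 kN (weld metal governs)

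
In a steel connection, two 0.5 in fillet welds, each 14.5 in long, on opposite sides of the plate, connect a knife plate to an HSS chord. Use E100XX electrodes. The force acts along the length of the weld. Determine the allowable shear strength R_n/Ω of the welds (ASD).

E100XX → F_EXX = 100 ksi.
Effective throat t_e = 0.707 × 0.5 = 0.3535 in.
Total length L = 29 in; A_we = 0.3535 × 29 = 10.25 in².
F_nw = 0.6 F_EXX = 0.6 × 100 = 60 ksi.
R_n = 60 × 10.25 = 615.1 kip; R_n/Ω = 615.1/2.0 = 307.5 kip.

R_n/Ω ≈ 308 kip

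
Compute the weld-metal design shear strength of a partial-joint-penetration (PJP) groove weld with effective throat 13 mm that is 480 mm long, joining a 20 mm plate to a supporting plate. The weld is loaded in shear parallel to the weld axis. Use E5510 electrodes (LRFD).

E55XX → F_EXX = 550 MPa.
Effective throat (given) t_e = 13 mm.
A_we = 13 × 480 = 6240 mm².
F_nw = 0.6 F_EXX = 330 MPa.
φR_n = 0.75 × 330 × 6240 × 10⁻³ = 1544 kN.

φR_n ≈ 1540 kN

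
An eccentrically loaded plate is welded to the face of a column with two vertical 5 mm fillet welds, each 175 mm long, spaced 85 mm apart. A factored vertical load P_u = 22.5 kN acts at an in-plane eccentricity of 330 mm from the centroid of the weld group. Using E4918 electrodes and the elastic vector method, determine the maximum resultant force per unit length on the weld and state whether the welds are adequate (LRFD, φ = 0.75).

E49XX → F_EXX = 490 MPa.
Total weld length L_w = 350 mm. Treat welds as unit-width lines.
Polar moment about centroid: J = 2[d³/12 + d(b/2)²] = 2[175³/12 + 175×42.5²] = 1525000 mm³.
Direct shear f_v = P/L_w = 22.5×10³ / 350 = 64.29 N/mm (vertical).
Torsion M = P·e = 22.5×10³ × 330 = 7425000 N·mm.
Critical point at (x, y) = (42.5, 87.5) from centroid. f_tx = M·y/J = 425.9 N/mm; f_ty = M·x/J = 206.9 N/mm.
Resultant f_max = √[f_tx² + (f_v + f_ty)²] = √[425.9² + (64.29 + 206.9)²] = 504.9 N/mm.
Capacity per unit length: φr_n = 0.75 × 0.6 × 490 × (0.707 × 5) = 779.5 N/mm.
504.9 ≤ 779.5 → adequate.

f_max ≈ 505 N/mm; adequate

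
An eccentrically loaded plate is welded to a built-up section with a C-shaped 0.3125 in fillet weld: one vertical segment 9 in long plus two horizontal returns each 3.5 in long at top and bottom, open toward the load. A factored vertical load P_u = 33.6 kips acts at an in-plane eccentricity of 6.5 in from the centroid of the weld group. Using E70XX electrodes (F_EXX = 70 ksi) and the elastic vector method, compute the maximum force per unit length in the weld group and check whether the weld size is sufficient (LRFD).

f_max ≈ 6.53 kip/in; adequate

Total weld length L_w = 16 in. Treat welds as unit-width lines.
Centroid: x̄ = 2×3.5×1.75 / 16 = 0.7656 in from the vertical weld.
Polar moment about centroid: J = I_x + I_y = [9³/12 + 2×3.5×4.5²] + [9×0.7656² + 2(3.5³/12 + 3.5×0.9844²)] = 221.7 in³.
Direct shear f_v = P/L_w = 33.6 / 16 = 2.1 kip/in (vertical).
Torsion M = P·e = 33.6 × 6.5 = 218.4 kip·in.
Critical point at (x, y) = (2.734, 4.5) from centroid. f_tx = M·y/J = 4.433 kip/in; f_ty = M·x/J = 2.694 kip/in.
Resultant f_max = √[f_tx² + (f_v + f_ty)²] = √[4.433² + (2.1 + 2.694)²] = 6.529 kip/in.
Capacity per unit length: φr_n = 0.75 × 0.6 × 70 × (0.707 × 0.3125) = 6.96 kip/in.
6.529 ≤ 6.96 → adequate.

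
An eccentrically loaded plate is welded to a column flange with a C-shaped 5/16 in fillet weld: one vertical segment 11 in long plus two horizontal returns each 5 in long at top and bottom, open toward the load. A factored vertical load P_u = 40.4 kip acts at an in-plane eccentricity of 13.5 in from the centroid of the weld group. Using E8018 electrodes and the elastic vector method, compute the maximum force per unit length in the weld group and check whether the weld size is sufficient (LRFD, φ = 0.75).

f_max ≈ 9.05 kip/in; NOT adequate

E80XX → F_EXX = 80 ksi.
Total weld length L_w = 21 in. Treat welds as unit-width lines.
Centroid: x̄ = 2×5×2.5 / 21 = 1.19 in from the vertical weld.
Polar moment about centroid: J = I_x + I_y = [11³/12 + 2×5×5.5²] + [11×1.19² + 2(5³/12 + 5×1.31²)] = 467 in³.
Direct shear f_v = P/L_w = 40.4 / 21 = 1.924 kip/in (vertical).
Torsion M = P·e = 40.4 × 13.5 = 545.4 kip·in.
Critical point at (x, y) = (3.81, 5.5) from centroid. f_tx = M·y/J = 6.424 kip/in; f_ty = M·x/J = 4.449 kip/in.
Resultant f_max = √[f_tx² + (f_v + f_ty)²] = √[6.424² + (1.924 + 4.449)²] = 9.049 kip/in.
Capacity per unit length: φr_n = 0.75 × 0.6 × 80 × (0.707 × 0.3125) = 7.954 kip/in.
9.049 > 7.954 → NOT adequate.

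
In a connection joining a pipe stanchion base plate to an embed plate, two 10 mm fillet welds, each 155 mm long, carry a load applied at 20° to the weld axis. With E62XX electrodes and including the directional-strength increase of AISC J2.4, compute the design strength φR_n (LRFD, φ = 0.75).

φR_n ≈ 673 kN

E62XX → F_EXX = 620 MPa.
t_e = 0.707 × 10 = 7.07 mm; A_we = 7.07 × 310 = 2192 mm².
Directional factor: 1.0 + 0.5 sin^1.5(20°) = 1.1.
F_nw = 0.6 × 620 × 1.1 = 409.2 MPa.
φR_n = 0.75 × 409.2 × 2192 × 10⁻³ = 672.6 kN.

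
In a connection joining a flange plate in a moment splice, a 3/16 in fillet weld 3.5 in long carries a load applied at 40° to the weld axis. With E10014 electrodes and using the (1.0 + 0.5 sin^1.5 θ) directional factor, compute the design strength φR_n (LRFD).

φR_n ≈ 26.3 kips

E100XX → F_EXX = 100 ksi.
t_e = 0.707 × 0.1875 = 0.1326 in; A_we = 0.1326 × 3.5 = 0.464 in².
Directional factor: 1.0 + 0.5 sin^1.5(40°) = 1.258.
F_nw = 0.6 × 100 × 1.258 = 75.46 ksi.
φR_n = 0.75 × 75.46 × 0.464 = 26.26 kips.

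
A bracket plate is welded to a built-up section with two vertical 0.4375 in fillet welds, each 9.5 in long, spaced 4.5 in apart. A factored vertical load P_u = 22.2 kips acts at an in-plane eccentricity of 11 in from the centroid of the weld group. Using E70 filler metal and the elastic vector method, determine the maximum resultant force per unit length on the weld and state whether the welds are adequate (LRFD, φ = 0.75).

E70XX → F_EXX = 70 ksi.
Total weld length L_w = 19 in. Treat welds as unit-width lines.
Polar moment about centroid: J = 2[d³/12 + d(b/2)²] = 2[9.5³/12 + 9.5×2.25²] = 239.1 in³.
Direct shear f_v = P/L_w = 22.2 / 19 = 1.168 kip/in (vertical).
Torsion M = P·e = 22.2 × 11 = 244.2 kip·in.
Critical point at (x, y) = (2.25, 4.75) from centroid. f_tx = M·y/J = 4.852 kip/in; f_ty = M·x/J = 2.298 kip/in.
Resultant f_max = √[f_tx² + (f_v + f_ty)²] = √[4.852² + (1.168 + 2.298)²] = 5.963 kip/in.
Capacity per unit length: φr_n = 0.75 × 0.6 × 70 × (0.707 × 0.4375) = 9.743 kip/in.
5.963 ≤ 9.743 → adequate.

f_max ≈ 5.96 kip/in; adequate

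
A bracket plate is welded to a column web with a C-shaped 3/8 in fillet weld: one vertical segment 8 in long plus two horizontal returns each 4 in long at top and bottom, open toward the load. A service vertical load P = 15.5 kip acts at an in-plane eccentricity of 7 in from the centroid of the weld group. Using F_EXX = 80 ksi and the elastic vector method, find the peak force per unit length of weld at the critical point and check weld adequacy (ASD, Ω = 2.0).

Total weld length L_w = 16 in. Treat welds as unit-width lines.
Centroid: x̄ = 2×4×2 / 16 = 1 in from the vertical weld.
Polar moment about centroid: J = I_x + I_y = [8³/12 + 2×4×4²] + [8×1² + 2(4³/12 + 4×1²)] = 197.3 in³.
Direct shear f_v = P/L_w = 15.5 / 16 = 0.9688 kip/in (vertical).
Torsion M = P·e = 15.5 × 7 = 108.5 kip·in.
Critical point at (x, y) = (3, 4) from centroid. f_tx = M·y/J = 2.199 kip/in; f_ty = M·x/J = 1.649 kip/in.
Resultant f_max = √[f_tx² + (f_v + f_ty)²] = √[2.199² + (0.9688 + 1.649)²] = 3.419 kip/in.
Capacity per unit length: r_n/Ω = (1/2.0) × 0.6 × 80 × (0.707 × 0.375) = 6.363 kip/in.
3.419 ≤ 6.363 → adequate.

f_max ≈ 3.42 kip/in; adequate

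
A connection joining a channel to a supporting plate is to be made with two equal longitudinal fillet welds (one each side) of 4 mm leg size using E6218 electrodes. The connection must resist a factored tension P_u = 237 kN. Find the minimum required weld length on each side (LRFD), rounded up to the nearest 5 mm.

L = 155 mm on each side

E62XX → F_EXX = 620 MPa.
Throat t_e = 0.707 × 4 = 2.828 mm.
φr_n = 0.75 × 0.6 × 620 × 2.828 × 10⁻³ = 0.789 kN/mm.
L_req = P_u / φr_n = 237 / 0.789 = 300.4 mm total.
Per side: 300.4 / 2 = 150.2 mm.
Round up → use L = 155 mm on each side.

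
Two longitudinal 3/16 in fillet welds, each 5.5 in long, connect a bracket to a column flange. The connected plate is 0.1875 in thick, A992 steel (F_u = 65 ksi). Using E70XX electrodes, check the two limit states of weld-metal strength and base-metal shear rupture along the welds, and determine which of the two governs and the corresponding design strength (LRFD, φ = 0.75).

φR_n ≈ 45.9 kips (weld metal governs)

E70XX → F_EXX = 70 ksi.
t_e = 0.707 × 0.1875 = 0.1326 in; L = 11 in.
Weld metal: φR_n = 0.75 × 0.6 × 70 × 0.1326 × 11 = 45.93 kips.
Base metal (shear rupture): φR_n = 0.75 × 0.6 × 65 × 0.1875 × 11 = 60.33 kips.
Governing: weld metal.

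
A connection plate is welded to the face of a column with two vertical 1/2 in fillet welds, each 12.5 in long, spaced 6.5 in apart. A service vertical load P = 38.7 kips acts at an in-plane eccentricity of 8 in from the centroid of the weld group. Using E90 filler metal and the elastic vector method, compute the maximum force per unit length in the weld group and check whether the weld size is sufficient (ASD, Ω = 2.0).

E90XX → F_EXX = 90 ksi.
Total weld length L_w = 25 in. Treat welds as unit-width lines.
Polar moment about centroid: J = 2[d³/12 + d(b/2)²] = 2[12.5³/12 + 12.5×3.25²] = 589.6 in³.
Direct shear f_v = P/L_w = 38.7 / 25 = 1.548 kip/in (vertical).
Torsion M = P·e = 38.7 × 8 = 309.6 kip·in.
Critical point at (x, y) = (3.25, 6.25) from centroid. f_tx = M·y/J = 3.282 kip/in; f_ty = M·x/J = 1.707 kip/in.
Resultant f_max = √[f_tx² + (f_v + f_ty)²] = √[3.282² + (1.548 + 1.707)²] = 4.622 kip/in.
Capacity per unit length: r_n/Ω = (1/2.0) × 0.6 × 90 × (0.707 × 0.5) = 9.544 kip/in.
4.622 ≤ 9.544 → adequate.

f_max ≈ 4.62 kip/in; adequate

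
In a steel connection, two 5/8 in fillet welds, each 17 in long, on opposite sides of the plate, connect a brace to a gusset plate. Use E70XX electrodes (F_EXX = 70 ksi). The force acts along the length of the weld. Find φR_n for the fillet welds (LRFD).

Effective throat t_e = 0.707 × 0.625 = 0.4419 in.
Total length L = 34 in; A_we = 0.4419 × 34 = 15.02 in².
F_nw = 0.6 F_EXX = 0.6 × 70 = 42 ksi.
φR_n = 0.75 × 42 × 15.02 = 473.2 kips.

φR_n ≈ 473 kips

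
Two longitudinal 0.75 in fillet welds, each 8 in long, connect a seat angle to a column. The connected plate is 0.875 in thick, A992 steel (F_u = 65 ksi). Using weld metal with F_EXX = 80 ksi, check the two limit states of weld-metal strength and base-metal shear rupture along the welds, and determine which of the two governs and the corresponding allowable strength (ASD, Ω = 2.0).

t_e = 0.707 × 0.75 = 0.5302 in; L = 16 in.
Weld metal: R_n/Ω = (1/2.0) × 0.6 × 80 × 0.5302 × 16 = 203.6 kip.
Base metal (shear rupture): R_n/Ω = (1/2.0) × 0.6 × 65 × 0.875 × 16 = 273 kip.
Governing: weld metal.

R_n/Ω ≈ 204 kip (weld metal governs)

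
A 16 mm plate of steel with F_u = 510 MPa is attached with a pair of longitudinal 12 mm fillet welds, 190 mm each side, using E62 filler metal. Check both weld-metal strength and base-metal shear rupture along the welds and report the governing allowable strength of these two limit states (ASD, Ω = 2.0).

E62XX → F_EXX = 620 MPa.
t_e = 0.707 × 12 = 8.484 mm; L = 380 mm.
Weld metal: R_n/Ω = (1/2.0) × 0.6 × 620 × 8.484 × 380 × 10⁻³ = 599.6 kN.
Base metal (shear rupture): R_n/Ω = (1/2.0) × 0.6 × 510 × 16 × 380 × 10⁻³ = 930.2 kN.
Governing: weld metal.

R_n/Ω ≈ 600 kN (weld metal governs)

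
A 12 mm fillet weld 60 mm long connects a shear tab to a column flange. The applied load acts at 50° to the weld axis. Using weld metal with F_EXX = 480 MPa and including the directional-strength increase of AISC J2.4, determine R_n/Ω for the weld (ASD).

t_e = 0.707 × 12 = 8.484 mm; A_we = 8.484 × 60 = 509 mm².
Directional factor: 1.0 + 0.5 sin^1.5(50°) = 1.335.
F_nw = 0.6 × 480 × 1.335 = 384.5 MPa.
R_n/Ω = (384.5 × 509) / 2.0 × 10⁻³ = 97.88 kN.

R_n/Ω ≈ 97.9 kN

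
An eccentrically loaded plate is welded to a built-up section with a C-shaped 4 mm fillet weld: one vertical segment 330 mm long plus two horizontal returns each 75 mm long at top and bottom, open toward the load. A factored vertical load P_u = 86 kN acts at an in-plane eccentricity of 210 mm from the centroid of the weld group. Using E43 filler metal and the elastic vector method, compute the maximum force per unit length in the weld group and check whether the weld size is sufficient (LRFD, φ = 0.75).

f_max ≈ 529 N/mm; adequate

E43XX → F_EXX = 430 MPa.
Total weld length L_w = 480 mm. Treat welds as unit-width lines.
Centroid: x̄ = 2×75×37.5 / 480 = 11.72 mm from the vertical weld.
Polar moment about centroid: J = I_x + I_y = [330³/12 + 2×75×165²] + [330×11.72² + 2(75³/12 + 75×25.78²)] = 7294000 mm³.
Direct shear f_v = P/L_w = 86×10³ / 480 = 179.2 N/mm (vertical).
Torsion M = P·e = 86×10³ × 210 = 18060000 N·mm.
Critical point at (x, y) = (63.28, 165) from centroid. f_tx = M·y/J = 408.6 N/mm; f_ty = M·x/J = 156.7 N/mm.
Resultant f_max = √[f_tx² + (f_v + f_ty)²] = √[408.6² + (179.2 + 156.7)²] = 528.9 N/mm.
Capacity per unit length: φr_n = 0.75 × 0.6 × 430 × (0.707 × 4) = 547.2 N/mm.
528.9 ≤ 547.2 → adequate.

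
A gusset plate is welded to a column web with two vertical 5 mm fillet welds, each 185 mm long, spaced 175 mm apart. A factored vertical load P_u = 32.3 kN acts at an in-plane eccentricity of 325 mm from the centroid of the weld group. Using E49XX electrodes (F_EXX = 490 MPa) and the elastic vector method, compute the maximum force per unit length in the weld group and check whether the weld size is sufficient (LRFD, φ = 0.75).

f_max ≈ 409 N/mm; adequate

Total weld length L_w = 370 mm. Treat welds as unit-width lines.
Polar moment about centroid: J = 2[d³/12 + d(b/2)²] = 2[185³/12 + 185×87.5²] = 3888000 mm³.
Direct shear f_v = P/L_w = 32.3×10³ / 370 = 87.3 N/mm (vertical).
Torsion M = P·e = 32.3×10³ × 325 = 10497000 N·mm.
Critical point at (x, y) = (87.5, 92.5) from centroid. f_tx = M·y/J = 249.7 N/mm; f_ty = M·x/J = 236.2 N/mm.
Resultant f_max = √[f_tx² + (f_v + f_ty)²] = √[249.7² + (87.3 + 236.2)²] = 408.7 N/mm.
Capacity per unit length: φr_n = 0.75 × 0.6 × 490 × (0.707 × 5) = 779.5 N/mm.
408.7 ≤ 779.5 → adequate.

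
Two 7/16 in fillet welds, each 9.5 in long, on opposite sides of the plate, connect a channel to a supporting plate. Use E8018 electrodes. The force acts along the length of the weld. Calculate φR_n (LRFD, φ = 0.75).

E80XX → F_EXX = 80 ksi.
Effective throat t_e = 0.707 × 0.4375 = 0.3093 in.
Total length L = 19 in; A_we = 0.3093 × 19 = 5.877 in².
F_nw = 0.6 F_EXX = 0.6 × 80 = 48 ksi.
φR_n = 0.75 × 48 × 5.877 = 211.6 kips.

φR_n ≈ 212 kips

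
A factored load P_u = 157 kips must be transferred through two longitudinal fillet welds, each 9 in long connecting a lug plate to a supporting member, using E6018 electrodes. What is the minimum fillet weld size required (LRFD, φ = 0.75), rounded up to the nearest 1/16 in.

w = 1/2 in

E60XX → F_EXX = 60 ksi.
Total weld length L = 18 in.
Required throat t_e = P_u / (φ × 0.6 F_EXX × L) = 157 / (0.75 × 0.6 × 60 × 18) = 0.323 in.
Required leg w = t_e / 0.707 = 0.4569 in → use 1/2 in.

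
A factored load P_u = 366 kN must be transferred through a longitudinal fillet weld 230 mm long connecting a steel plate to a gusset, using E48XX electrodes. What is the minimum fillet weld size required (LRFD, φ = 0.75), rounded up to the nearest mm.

w = 11 mm

E48XX → F_EXX = 480 MPa.
Total weld length L = 230 mm.
Required throat t_e = P_u / (φ × 0.6 F_EXX × L) = 366 / (0.75 × 0.6 × 480 × 230 × 10⁻³) = 7.367 mm.
Required leg w = t_e / 0.707 = 10.42 mm → use 11 mm.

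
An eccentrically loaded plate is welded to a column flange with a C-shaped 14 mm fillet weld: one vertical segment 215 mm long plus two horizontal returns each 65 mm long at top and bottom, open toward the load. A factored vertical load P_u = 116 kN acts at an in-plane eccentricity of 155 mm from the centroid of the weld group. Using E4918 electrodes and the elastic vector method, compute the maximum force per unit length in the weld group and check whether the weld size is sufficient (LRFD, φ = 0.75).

E49XX → F_EXX = 490 MPa.
Total weld length L_w = 345 mm. Treat welds as unit-width lines.
Centroid: x̄ = 2×65×32.5 / 345 = 12.25 mm from the vertical weld.
Polar moment about centroid: J = I_x + I_y = [215³/12 + 2×65×107.5²] + [215×12.25² + 2(65³/12 + 65×20.25²)] = 2462000 mm³.
Direct shear f_v = P/L_w = 116×10³ / 345 = 336.2 N/mm (vertical).
Torsion M = P·e = 116×10³ × 155 = 17980000 N·mm.
Critical point at (x, y) = (52.75, 107.5) from centroid. f_tx = M·y/J = 785.1 N/mm; f_ty = M·x/J = 385.3 N/mm.
Resultant f_max = √[f_tx² + (f_v + f_ty)²] = √[785.1² + (336.2 + 385.3)²] = 1066 N/mm.
Capacity per unit length: φr_n = 0.75 × 0.6 × 490 × (0.707 × 14) = 2183 N/mm.
1066 ≤ 2183 → adequate.

f_max ≈ 1070 N/mm; adequate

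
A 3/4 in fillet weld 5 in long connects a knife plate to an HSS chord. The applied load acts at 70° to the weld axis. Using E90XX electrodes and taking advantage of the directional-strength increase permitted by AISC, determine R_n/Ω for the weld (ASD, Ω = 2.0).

R_n/Ω ≈ 104 kip

E90XX → F_EXX = 90 ksi.
t_e = 0.707 × 0.75 = 0.5302 in; A_we = 0.5302 × 5 = 2.651 in².
Directional factor: 1.0 + 0.5 sin^1.5(70°) = 1.455.
F_nw = 0.6 × 90 × 1.455 = 78.59 ksi.
R_n/Ω = (78.59 × 2.651) / 2.0 = 104.2 kip.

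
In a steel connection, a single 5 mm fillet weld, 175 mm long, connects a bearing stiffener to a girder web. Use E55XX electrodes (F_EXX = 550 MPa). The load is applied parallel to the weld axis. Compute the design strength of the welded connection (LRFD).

φR_n ≈ 153 kN

Effective throat t_e = 0.707 × 5 = 3.535 mm.
Total length L = 175 mm; A_we = 3.535 × 175 = 618.6 mm².
F_nw = 0.6 F_EXX = 0.6 × 550 = 330 MPa.
φR_n = 0.75 × 330 × 618.6 × 10⁻³ = 153.1 kN.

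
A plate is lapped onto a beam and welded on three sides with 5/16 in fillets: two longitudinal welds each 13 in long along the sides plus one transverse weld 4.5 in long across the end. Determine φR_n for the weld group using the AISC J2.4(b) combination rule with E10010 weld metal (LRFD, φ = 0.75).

φR_n ≈ 303 kips

E100XX → F_EXX = 100 ksi.
t_e = 0.707 × 0.3125 = 0.2209 in.
R_nwl = 0.6 × 100 × 0.2209 × 26 = 344.7 kips (longitudinal, 2 welds).
R_nwt = 0.6 × 100 × 0.2209 × 4.5 = 59.65 kips (transverse, base value).
(i) R_nwl + R_nwt = 404.3 kips; (ii) 0.85 R_nwl + 1.5 R_nwt = 382.4 kips.
R_n = max = 404.3 kips [governs: (i)]; φR_n = 303.2 kips.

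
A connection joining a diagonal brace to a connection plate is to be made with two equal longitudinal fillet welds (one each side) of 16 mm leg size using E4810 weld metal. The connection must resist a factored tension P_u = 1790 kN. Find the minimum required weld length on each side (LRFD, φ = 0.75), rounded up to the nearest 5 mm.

E48XX → F_EXX = 480 MPa.
Throat t_e = 0.707 × 16 = 11.31 mm.
φr_n = 0.75 × 0.6 × 480 × 11.31 × 10⁻³ = 2.443 kN/mm.
L_req = P_u / φr_n = 1790 / 2.443 = 732.6 mm total.
Per side: 732.6 / 2 = 366.3 mm.
Round up → use L = 370 mm on each side.

L = 370 mm on each side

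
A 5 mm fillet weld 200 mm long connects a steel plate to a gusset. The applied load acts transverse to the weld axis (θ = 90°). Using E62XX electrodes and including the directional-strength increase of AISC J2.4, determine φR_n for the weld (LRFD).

φR_n ≈ 296 kN

E62XX → F_EXX = 620 MPa.
t_e = 0.707 × 5 = 3.535 mm; A_we = 3.535 × 200 = 707 mm².
Directional factor: 1.0 + 0.5 sin^1.5(90°) = 1.5.
F_nw = 0.6 × 620 × 1.5 = 558 MPa.
φR_n = 0.75 × 558 × 707 × 10⁻³ = 295.9 kN.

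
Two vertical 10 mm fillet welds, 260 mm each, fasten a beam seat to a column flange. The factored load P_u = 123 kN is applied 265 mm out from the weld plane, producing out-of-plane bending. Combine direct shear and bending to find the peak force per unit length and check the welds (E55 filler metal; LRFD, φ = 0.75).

f_max ≈ 1470 N/mm; adequate

E55XX → F_EXX = 550 MPa.
L_w = 2 × 260 = 520 mm; section modulus (unit throat) S = 2 × L²/6 = 22530 mm².
Direct shear f_v = P/L_w = 123×10³/520 = 236.5 N/mm.
Moment M = P × e = 123×10³ × 265 = 32595000 N·mm; bending f_b = M/S = 1447 N/mm.
f_max = √(f_v² + f_b²) = √(236.5² + 1447²) = 1466 N/mm.
φr_n = 0.75 × 0.6 × 550 × (0.707 × 10) = 1750 N/mm → adequate.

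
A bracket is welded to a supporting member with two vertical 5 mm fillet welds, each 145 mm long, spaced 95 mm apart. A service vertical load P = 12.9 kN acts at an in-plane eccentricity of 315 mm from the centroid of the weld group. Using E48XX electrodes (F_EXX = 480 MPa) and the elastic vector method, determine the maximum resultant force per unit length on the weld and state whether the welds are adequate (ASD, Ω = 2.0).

f_max ≈ 329 N/mm; adequate

Total weld length L_w = 290 mm. Treat welds as unit-width lines.
Polar moment about centroid: J = 2[d³/12 + d(b/2)²] = 2[145³/12 + 145×47.5²] = 1162000 mm³.
Direct shear f_v = P/L_w = 12.9×10³ / 290 = 44.48 N/mm (vertical).
Torsion M = P·e = 12.9×10³ × 315 = 4063500 N·mm.
Critical point at (x, y) = (47.5, 72.5) from centroid. f_tx = M·y/J = 253.4 N/mm; f_ty = M·x/J = 166 N/mm.
Resultant f_max = √[f_tx² + (f_v + f_ty)²] = √[253.4² + (44.48 + 166)²] = 329.5 N/mm.
Capacity per unit length: r_n/Ω = (1/2.0) × 0.6 × 480 × (0.707 × 5) = 509 N/mm.
329.5 ≤ 509 → adequate.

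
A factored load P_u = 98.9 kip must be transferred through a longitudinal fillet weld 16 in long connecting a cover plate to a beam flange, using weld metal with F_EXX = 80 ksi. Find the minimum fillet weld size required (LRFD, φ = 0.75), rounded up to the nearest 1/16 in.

w = 1/4 in

Total weld length L = 16 in.
Required throat t_e = P_u / (φ × 0.6 F_EXX × L) = 98.9 / (0.75 × 0.6 × 80 × 16) = 0.1717 in.
Required leg w = t_e / 0.707 = 0.2429 in → use 1/4 in.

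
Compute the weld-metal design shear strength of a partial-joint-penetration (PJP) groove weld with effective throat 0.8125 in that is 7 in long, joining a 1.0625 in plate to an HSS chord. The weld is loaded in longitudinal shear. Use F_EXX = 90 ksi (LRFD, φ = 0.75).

φR_n ≈ 230 kips

Effective throat (given) t_e = 0.8125 in.
A_we = 0.8125 × 7 = 5.688 in².
F_nw = 0.6 F_EXX = 54 ksi.
φR_n = 0.75 × 54 × 5.688 = 230.3 kips.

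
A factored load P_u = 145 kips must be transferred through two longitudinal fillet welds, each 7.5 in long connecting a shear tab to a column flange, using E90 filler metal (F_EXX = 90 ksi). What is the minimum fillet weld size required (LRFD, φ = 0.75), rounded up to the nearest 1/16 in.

Total weld length L = 15 in.
Required throat t_e = P_u / (φ × 0.6 F_EXX × L) = 145 / (0.75 × 0.6 × 90 × 15) = 0.2387 in.
Required leg w = t_e / 0.707 = 0.3376 in → use 3/8 in.

w = 3/8 in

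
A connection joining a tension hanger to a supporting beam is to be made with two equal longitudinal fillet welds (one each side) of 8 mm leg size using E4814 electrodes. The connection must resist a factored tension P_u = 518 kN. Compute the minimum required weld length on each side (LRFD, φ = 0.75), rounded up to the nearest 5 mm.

L = 215 mm on each side

E48XX → F_EXX = 480 MPa.
Throat t_e = 0.707 × 8 = 5.656 mm.
φr_n = 0.75 × 0.6 × 480 × 5.656 × 10⁻³ = 1.222 kN/mm.
L_req = P_u / φr_n = 518 / 1.222 = 424 mm total.
Per side: 424 / 2 = 212 mm.
Round up → use L = 215 mm on each side.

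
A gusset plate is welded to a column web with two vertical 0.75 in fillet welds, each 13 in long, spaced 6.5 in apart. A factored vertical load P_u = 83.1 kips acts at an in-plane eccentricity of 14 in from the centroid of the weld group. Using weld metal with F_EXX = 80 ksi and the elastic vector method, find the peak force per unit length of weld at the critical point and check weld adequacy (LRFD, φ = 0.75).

f_max ≈ 14.9 kip/in; adequate

Total weld length L_w = 26 in. Treat welds as unit-width lines.
Polar moment about centroid: J = 2[d³/12 + d(b/2)²] = 2[13³/12 + 13×3.25²] = 640.8 in³.
Direct shear f_v = P/L_w = 83.1 / 26 = 3.196 kip/in (vertical).
Torsion M = P·e = 83.1 × 14 = 1163.4 kip·in.
Critical point at (x, y) = (3.25, 6.5) from centroid. f_tx = M·y/J = 11.8 kip/in; f_ty = M·x/J = 5.901 kip/in.
Resultant f_max = √[f_tx² + (f_v + f_ty)²] = √[11.8² + (3.196 + 5.901)²] = 14.9 kip/in.
Capacity per unit length: φr_n = 0.75 × 0.6 × 80 × (0.707 × 0.75) = 19.09 kip/in.
14.9 ≤ 19.09 → adequate.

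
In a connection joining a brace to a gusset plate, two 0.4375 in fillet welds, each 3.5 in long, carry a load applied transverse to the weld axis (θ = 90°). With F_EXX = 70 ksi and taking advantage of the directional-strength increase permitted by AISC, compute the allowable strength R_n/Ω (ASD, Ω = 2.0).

R_n/Ω ≈ 68.2 kips

t_e = 0.707 × 0.4375 = 0.3093 in; A_we = 0.3093 × 7 = 2.165 in².
Directional factor: 1.0 + 0.5 sin^1.5(90°) = 1.5.
F_nw = 0.6 × 70 × 1.5 = 63 ksi.
R_n/Ω = (63 × 2.165) / 2.0 = 68.2 kips.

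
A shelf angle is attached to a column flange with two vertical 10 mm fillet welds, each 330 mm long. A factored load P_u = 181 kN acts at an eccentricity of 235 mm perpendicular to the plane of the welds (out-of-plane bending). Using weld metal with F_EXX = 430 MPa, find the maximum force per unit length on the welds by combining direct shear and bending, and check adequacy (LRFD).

L_w = 2 × 330 = 660 mm; section modulus (unit throat) S = 2 × L²/6 = 36300 mm².
Direct shear f_v = P/L_w = 181×10³/660 = 274.2 N/mm.
Moment M = P × e = 181×10³ × 235 = 42535000 N·mm; bending f_b = M/S = 1172 N/mm.
f_max = √(f_v² + f_b²) = √(274.2² + 1172²) = 1203 N/mm.
φr_n = 0.75 × 0.6 × 430 × (0.707 × 10) = 1368 N/mm → adequate.

f_max ≈ 1200 N/mm; adequate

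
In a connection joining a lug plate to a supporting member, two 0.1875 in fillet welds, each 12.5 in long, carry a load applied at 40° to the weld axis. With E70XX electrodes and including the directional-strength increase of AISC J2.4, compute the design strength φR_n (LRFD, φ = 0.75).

E70XX → F_EXX = 70 ksi.
t_e = 0.707 × 0.1875 = 0.1326 in; A_we = 0.1326 × 25 = 3.314 in².
Directional factor: 1.0 + 0.5 sin^1.5(40°) = 1.258.
F_nw = 0.6 × 70 × 1.258 = 52.82 ksi.
φR_n = 0.75 × 52.82 × 3.314 = 131.3 kips.

φR_n ≈ 131 kips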